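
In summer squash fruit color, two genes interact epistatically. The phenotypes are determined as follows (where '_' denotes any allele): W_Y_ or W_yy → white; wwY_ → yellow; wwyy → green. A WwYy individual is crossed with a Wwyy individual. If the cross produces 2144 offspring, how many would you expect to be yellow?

Cross: WwYy × Wwyy — consider each gene separately:
W gene: Ww × Ww → 1 WW, 2 Ww, 1 ww → 3 W_ : 1 ww (out of 4)
Y gene: Yy × yy → 2 Yy, 2 yy → 2 Y_ : 2 yy (out of 4)
Genotype classes (out of 4 × 4 = 16): W_Y_ = 3×2 = 6; W_yy = 3×2 = 6; wwY_ = 1×2 = 2; wwyy = 1×2 = 2
Apply the phenotype rules: W_Y_ (6) + W_yy (6) → white; wwY_ (2) → yellow; wwyy (2) → green
Phenotype counts (out of 16): 12 white, 2 yellow, 2 green
yellow: 2 out of 16 → fraction 1/8
Expected count = 1/8 × 2144 = 268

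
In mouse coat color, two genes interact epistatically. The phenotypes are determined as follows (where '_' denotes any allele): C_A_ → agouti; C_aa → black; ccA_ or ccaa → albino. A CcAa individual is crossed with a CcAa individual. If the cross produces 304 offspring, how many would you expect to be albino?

Cross: CcAa × CcAa — consider each gene separately:
C gene: Cc × Cc → 1 CC, 2 Cc, 1 cc → 3 C_ : 1 cc (out of 4)
A gene: Aa × Aa → 1 AA, 2 Aa, 1 aa → 3 A_ : 1 aa (out of 4)
Genotype classes (out of 4 × 4 = 16): C_A_ = 3×3 = 9; C_aa = 3×1 = 3; ccA_ = 1×3 = 3; ccaa = 1×1 = 1
Apply the phenotype rules: C_A_ (9) → agouti; C_aa (3) → black; ccA_ (3) + ccaa (1) → albino
Phenotype counts (out of 16): 9 agouti, 3 black, 4 albino
albino: 4 out of 16 → fraction 1/4
Expected count = 1/4 × 304 = 76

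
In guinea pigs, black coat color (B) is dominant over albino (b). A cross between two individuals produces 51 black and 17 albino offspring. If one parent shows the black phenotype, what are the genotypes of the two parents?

Observed offspring: 51 black, 17 albino
The observed ratio simplifies to 3:1. Albino (bb) offspring appear, so each parent must contribute one b allele. The parent stated to show black carries B, so it is Bb. The other parent is then either Bb or bb: Bb × bb would give a 1:1 split, whereas Bb × Bb gives 3:1 — matching the data. So both parents are heterozygous (Bb × Bb).
Parent genotypes: Bb × Bb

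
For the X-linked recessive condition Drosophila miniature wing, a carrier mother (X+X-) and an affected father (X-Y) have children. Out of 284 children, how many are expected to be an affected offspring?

Cross: X+X- × X-Y
Offspring: 1 X+X-, 1 X+Y, 1 X-X-, 1 X-Y
Probability of an affected offspring: 2/4 = 1/2
Expected count = 1/2 × 284 = 142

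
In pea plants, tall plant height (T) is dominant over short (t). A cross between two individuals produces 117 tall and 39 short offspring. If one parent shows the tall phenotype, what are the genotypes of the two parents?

Observed offspring: 117 tall, 39 short
The observed ratio simplifies to 3:1. Short (tt) offspring appear, so each parent must contribute one t allele. The parent stated to show tall carries T, so it is Tt. The other parent is then either Tt or tt: Tt × tt would give a 1:1 split, whereas Tt × Tt gives 3:1 — matching the data. So both parents are heterozygous (Tt × Tt).
Parent genotypes: Tt × Tt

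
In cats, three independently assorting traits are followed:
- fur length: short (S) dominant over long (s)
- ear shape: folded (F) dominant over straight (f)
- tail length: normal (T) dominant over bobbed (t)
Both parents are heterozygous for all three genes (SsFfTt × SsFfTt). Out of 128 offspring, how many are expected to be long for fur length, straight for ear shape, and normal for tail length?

Trihybrid cross: SsFfTt × SsFfTt
Each trait segregates independently with a 3:1 phenotypic ratio, so each gene contributes 3/4 (dominant) or 1/4 (recessive).
Target: long (fur length), straight (ear shape), normal (tail length)
Probability = product of independent per-trait probabilities
= 1/4 × 1/4 × 3/4 = 3/64
Expected count = 3/64 × 128 = 6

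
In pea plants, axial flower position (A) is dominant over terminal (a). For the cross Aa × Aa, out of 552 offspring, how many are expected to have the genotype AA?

Punnett square for Aa × Aa:
Offspring genotypes: 1 AA, 2 Aa, 1 aa
Total offspring: 4
Count with target: 1
Probability: 1/4
Expected count = 1/4 × 552 = 138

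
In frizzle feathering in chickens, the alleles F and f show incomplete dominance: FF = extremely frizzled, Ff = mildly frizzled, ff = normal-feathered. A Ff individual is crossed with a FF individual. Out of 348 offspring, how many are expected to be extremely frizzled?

Punnett square for Ff × FF:
Offspring genotypes: 2 FF, 2 Ff
Phenotype counts: 2 extremely frizzled, 2 mildly frizzled
extremely frizzled: 2 out of 4 → fraction 1/2
Expected count = 1/2 × 348 = 174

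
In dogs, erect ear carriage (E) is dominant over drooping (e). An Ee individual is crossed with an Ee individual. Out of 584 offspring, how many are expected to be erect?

Punnett square for Ee × Ee:
Offspring genotypes: 1 EE, 2 Ee, 1 ee
erect: 3, drooping: 1
erect: 3 out of 4 → fraction 3/4
Expected count = 3/4 × 584 = 438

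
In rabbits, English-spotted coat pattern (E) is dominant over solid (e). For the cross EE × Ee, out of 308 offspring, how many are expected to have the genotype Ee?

Punnett square for EE × Ee:
Offspring genotypes: 2 EE, 2 Ee
Total offspring: 4
Count with target: 2
Probability: 2/4 = 1/2
Expected count = 1/2 × 308 = 154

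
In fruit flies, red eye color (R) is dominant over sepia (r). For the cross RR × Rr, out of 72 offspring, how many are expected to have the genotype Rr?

Punnett square for RR × Rr:
Offspring genotypes: 2 RR, 2 Rr
Total offspring: 4
Count with target: 2
Probability: 2/4 = 1/2
Expected count = 1/2 × 72 = 36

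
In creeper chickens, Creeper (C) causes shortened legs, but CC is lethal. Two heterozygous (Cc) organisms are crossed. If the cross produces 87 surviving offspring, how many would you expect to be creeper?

Cross: Cc × Cc
Punnett square offspring (before lethality): 1 CC, 2 Cc, 1 cc
The CC genotype is lethal (embryos die); surviving offspring: 2 Cc, 1 cc
creeper: 2 out of 3 → fraction 2/3
Expected count = 2/3 × 87 = 58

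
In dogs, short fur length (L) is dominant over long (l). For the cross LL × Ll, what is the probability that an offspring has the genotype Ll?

Punnett square for LL × Ll:
Offspring genotypes: 2 LL, 2 Ll
Total offspring: 4
Count with target: 2
Probability: 2/4 = 1/2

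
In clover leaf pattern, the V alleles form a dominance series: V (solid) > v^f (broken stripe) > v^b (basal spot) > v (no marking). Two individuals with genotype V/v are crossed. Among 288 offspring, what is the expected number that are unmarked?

Cross: V/v × V/v
Allele dominance: V > v^f > v^b > v
Offspring genotypes: 1 V/V, 2 V/v, 1 v/v
Phenotype counts: 3 solid, 1 unmarked
unmarked: 1 out of 4 → fraction 1/4
Expected count = 1/4 × 288 = 72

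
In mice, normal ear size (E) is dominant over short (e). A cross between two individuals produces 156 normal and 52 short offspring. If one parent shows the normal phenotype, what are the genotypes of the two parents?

Observed offspring: 156 normal, 52 short
The observed ratio simplifies to 3:1. Short (ee) offspring appear, so each parent must contribute one e allele. The parent stated to show normal carries E, so it is Ee. The other parent is then either Ee or ee: Ee × ee would give a 1:1 split, whereas Ee × Ee gives 3:1 — matching the data. So both parents are heterozygous (Ee × Ee).
Parent genotypes: Ee × Ee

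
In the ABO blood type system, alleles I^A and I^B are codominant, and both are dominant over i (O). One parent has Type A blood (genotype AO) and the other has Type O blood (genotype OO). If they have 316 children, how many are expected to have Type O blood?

Cross: AO × OO
Possible offspring genotypes: 2 AO, 2 OO
Blood type counts: 2 Type A, 2 Type O
Probability of Type O: 2/4 = 1/2
Expected count = 1/2 × 316 = 158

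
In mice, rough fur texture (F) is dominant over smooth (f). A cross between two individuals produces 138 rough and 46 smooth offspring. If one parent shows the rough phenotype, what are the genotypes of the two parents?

Observed offspring: 138 rough, 46 smooth
The observed ratio simplifies to 3:1. Smooth (ff) offspring appear, so each parent must contribute one f allele. The parent stated to show rough carries F, so it is Ff. The other parent is then either Ff or ff: Ff × ff would give a 1:1 split, whereas Ff × Ff gives 3:1 — matching the data. So both parents are heterozygous (Ff × Ff).
Parent genotypes: Ff × Ff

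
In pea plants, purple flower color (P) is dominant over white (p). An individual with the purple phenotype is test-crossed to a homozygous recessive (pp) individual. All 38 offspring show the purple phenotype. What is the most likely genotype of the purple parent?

Test cross: ? × pp
All offspring are purple.
If the unknown parent were heterozygous (Pp), about half of 38 offspring would be white; none are. The unknown parent is most likely homozygous dominant (PP).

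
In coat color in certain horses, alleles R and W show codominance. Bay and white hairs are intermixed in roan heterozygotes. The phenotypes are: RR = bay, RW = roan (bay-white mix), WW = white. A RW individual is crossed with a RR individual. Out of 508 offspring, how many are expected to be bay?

Punnett square for RW × RR:
Offspring genotypes: 2 RR, 2 RW
Phenotype counts: 2 bay, 2 roan (bay-white mix)
bay: 2 out of 4 → fraction 1/2
Expected count = 1/2 × 508 = 254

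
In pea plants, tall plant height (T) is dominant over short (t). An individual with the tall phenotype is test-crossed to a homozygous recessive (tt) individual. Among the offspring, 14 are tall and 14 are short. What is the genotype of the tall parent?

Test cross: ? × tt
Offspring: 14 tall, 14 short — approximately 1:1.
A 1:1 ratio in a test cross indicates the unknown parent is heterozygous (Tt).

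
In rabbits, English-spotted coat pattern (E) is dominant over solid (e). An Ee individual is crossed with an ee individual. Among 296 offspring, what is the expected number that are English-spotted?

Punnett square for Ee × ee:
Offspring genotypes: 2 Ee, 2 ee
English-spotted: 2, solid: 2
English-spotted: 2 out of 4 → fraction 1/2
Expected count = 1/2 × 296 = 148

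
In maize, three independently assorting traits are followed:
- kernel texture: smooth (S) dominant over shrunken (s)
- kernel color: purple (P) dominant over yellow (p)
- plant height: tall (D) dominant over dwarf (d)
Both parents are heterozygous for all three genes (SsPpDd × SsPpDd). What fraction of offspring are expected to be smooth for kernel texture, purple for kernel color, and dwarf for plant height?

Trihybrid cross: SsPpDd × SsPpDd
Each trait segregates independently with a 3:1 phenotypic ratio, so each gene contributes 3/4 (dominant) or 1/4 (recessive).
Target: smooth (kernel texture), purple (kernel color), dwarf (plant height)
Probability = product of independent per-trait probabilities
= 3/4 × 3/4 × 1/4 = 9/64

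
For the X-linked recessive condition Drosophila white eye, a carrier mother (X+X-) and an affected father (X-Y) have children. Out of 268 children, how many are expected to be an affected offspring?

Cross: X+X- × X-Y
Offspring: 1 X+X-, 1 X+Y, 1 X-X-, 1 X-Y
Probability of an affected offspring: 2/4 = 1/2
Expected count = 1/2 × 268 = 134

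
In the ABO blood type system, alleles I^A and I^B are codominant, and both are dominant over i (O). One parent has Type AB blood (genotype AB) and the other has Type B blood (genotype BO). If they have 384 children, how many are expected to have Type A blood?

Cross: AB × BO
Possible offspring genotypes: 1 AB, 1 AO, 1 BB, 1 BO
Blood type counts: 1 Type AB, 1 Type A, 2 Type B
Probability of Type A: 1/4
Expected count = 1/4 × 384 = 96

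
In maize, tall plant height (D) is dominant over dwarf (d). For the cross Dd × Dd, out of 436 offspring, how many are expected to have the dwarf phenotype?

Punnett square for Dd × Dd:
Offspring genotypes: 1 DD, 2 Dd, 1 dd
Total offspring: 4
Count with target: 1
Probability: 1/4
Expected count = 1/4 × 436 = 109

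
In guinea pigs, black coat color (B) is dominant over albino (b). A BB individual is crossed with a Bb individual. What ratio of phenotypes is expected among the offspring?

Punnett square for BB × Bb:
Offspring genotypes: 2 BB, 2 Bb
black: 4, albino: 0
Ratio: all black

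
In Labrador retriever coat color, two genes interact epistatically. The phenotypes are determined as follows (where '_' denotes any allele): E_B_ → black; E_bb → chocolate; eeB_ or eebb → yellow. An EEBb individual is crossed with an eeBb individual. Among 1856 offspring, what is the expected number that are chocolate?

Cross: EEBb × eeBb — consider each gene separately:
E gene: EE × ee → 4 Ee → 4 E_ (out of 4)
B gene: Bb × Bb → 1 BB, 2 Bb, 1 bb → 3 B_ : 1 bb (out of 4)
Genotype classes (out of 4 × 4 = 16): E_B_ = 4×3 = 12; E_bb = 4×1 = 4
Apply the phenotype rules: E_B_ (12) → black; E_bb (4) → chocolate
Phenotype counts (out of 16): 12 black, 4 chocolate
chocolate: 4 out of 16 → fraction 1/4
Expected count = 1/4 × 1856 = 464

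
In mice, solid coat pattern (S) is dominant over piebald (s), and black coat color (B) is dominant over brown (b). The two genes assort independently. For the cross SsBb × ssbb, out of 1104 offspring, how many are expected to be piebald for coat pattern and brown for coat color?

Dihybrid cross SsBb × ssbb — consider each gene separately:
coat pattern: Ss × ss → 2 Ss, 2 ss → 2 S_ : 2 ss (out of 4)
coat color: Bb × bb → 2 Bb, 2 bb → 2 B_ : 2 bb (out of 4)
Looking for: piebald (ss) and brown (bb)
P(piebald) = 2/4, P(brown) = 2/4
P(both) = 2/4 × 2/4 = 4/16 = 1/4
Expected count = 1/4 × 1104 = 276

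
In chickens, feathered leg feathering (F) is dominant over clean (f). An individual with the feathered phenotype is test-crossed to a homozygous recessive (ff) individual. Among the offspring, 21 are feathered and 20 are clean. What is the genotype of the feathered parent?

Test cross: ? × ff
Offspring: 21 feathered, 20 clean — approximately 1:1.
A 1:1 ratio in a test cross indicates the unknown parent is heterozygous (Ff).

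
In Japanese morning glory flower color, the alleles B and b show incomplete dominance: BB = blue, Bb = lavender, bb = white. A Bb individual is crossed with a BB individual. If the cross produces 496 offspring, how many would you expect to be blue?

Punnett square for Bb × BB:
Offspring genotypes: 2 BB, 2 Bb
Phenotype counts: 2 blue, 2 lavender
blue: 2 out of 4 → fraction 1/2
Expected count = 1/2 × 496 = 248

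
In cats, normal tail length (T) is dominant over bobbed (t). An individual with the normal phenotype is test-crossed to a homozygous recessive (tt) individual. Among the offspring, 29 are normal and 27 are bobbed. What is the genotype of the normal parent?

Test cross: ? × tt
Offspring: 29 normal, 27 bobbed — approximately 1:1.
A 1:1 ratio in a test cross indicates the unknown parent is heterozygous (Tt).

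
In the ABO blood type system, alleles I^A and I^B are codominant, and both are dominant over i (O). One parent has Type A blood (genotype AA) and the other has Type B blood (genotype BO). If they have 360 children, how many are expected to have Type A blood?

Cross: AA × BO
Possible offspring genotypes: 2 AB, 2 AO
Blood type counts: 2 Type AB, 2 Type A
Probability of Type A: 2/4 = 1/2
Expected count = 1/2 × 360 = 180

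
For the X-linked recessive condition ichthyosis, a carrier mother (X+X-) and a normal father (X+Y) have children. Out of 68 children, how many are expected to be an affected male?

Cross: X+X- × X+Y
Offspring: 1 X+X+, 1 X+Y, 1 X+X-, 1 X-Y
Probability of an affected male: 1/4
Expected count = 1/4 × 68 = 17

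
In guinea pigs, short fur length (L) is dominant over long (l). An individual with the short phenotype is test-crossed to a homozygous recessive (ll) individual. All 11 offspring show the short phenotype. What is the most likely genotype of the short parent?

Test cross: ? × ll
All offspring are short.
If the unknown parent were heterozygous (Ll), about half of 11 offspring would be long; none are. The unknown parent is most likely homozygous dominant (LL).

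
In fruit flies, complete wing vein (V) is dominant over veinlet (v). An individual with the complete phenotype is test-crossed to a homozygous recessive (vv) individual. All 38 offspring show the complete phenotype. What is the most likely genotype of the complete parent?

Test cross: ? × vv
All offspring are complete.
If the unknown parent were heterozygous (Vv), about half of 38 offspring would be veinlet; none are. The unknown parent is most likely homozygous dominant (VV).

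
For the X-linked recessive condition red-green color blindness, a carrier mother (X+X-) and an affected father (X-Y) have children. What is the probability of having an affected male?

Cross: X+X- × X-Y
Offspring: 1 X+X-, 1 X+Y, 1 X-X-, 1 X-Y
Probability of an affected male: 1/4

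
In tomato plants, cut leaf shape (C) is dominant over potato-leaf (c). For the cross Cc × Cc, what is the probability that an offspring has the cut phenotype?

Punnett square for Cc × Cc:
Offspring genotypes: 1 CC, 2 Cc, 1 cc
Total offspring: 4
Count with target: 3
Probability: 3/4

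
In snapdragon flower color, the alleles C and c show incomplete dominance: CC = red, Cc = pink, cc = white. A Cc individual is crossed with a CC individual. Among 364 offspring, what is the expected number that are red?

Punnett square for Cc × CC:
Offspring genotypes: 2 CC, 2 Cc
Phenotype counts: 2 red, 2 pink
red: 2 out of 4 → fraction 1/2
Expected count = 1/2 × 364 = 182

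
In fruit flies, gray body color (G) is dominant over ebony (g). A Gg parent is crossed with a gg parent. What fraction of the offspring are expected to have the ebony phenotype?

Punnett square for Gg × gg:
Offspring genotypes: 2 Gg, 2 gg
Total offspring: 4
Count with target: 2
Probability: 2/4 = 1/2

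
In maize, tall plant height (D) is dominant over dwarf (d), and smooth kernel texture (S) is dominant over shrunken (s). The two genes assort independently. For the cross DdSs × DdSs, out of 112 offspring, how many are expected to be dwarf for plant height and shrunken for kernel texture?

Dihybrid cross DdSs × DdSs — consider each gene separately:
plant height: Dd × Dd → 1 DD, 2 Dd, 1 dd → 3 D_ : 1 dd (out of 4)
kernel texture: Ss × Ss → 1 SS, 2 Ss, 1 ss → 3 S_ : 1 ss (out of 4)
Looking for: dwarf (dd) and shrunken (ss)
P(dwarf) = 1/4, P(shrunken) = 1/4
P(both) = 1/4 × 1/4 = 1/16
Expected count = 1/16 × 112 = 7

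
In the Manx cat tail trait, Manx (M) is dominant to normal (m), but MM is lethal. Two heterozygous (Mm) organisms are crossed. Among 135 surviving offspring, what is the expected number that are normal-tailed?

Cross: Mm × Mm
Punnett square offspring (before lethality): 1 MM, 2 Mm, 1 mm
The MM genotype is lethal (embryos die); surviving offspring: 2 Mm, 1 mm
normal-tailed: 1 out of 3 → fraction 1/3
Expected count = 1/3 × 135 = 45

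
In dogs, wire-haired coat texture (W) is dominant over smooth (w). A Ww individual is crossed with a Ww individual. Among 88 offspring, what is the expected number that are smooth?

Punnett square for Ww × Ww:
Offspring genotypes: 1 WW, 2 Ww, 1 ww
wire-haired: 3, smooth: 1
smooth: 1 out of 4 → fraction 1/4
Expected count = 1/4 × 88 = 22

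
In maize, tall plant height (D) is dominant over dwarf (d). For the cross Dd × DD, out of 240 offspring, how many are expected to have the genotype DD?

Punnett square for Dd × DD:
Offspring genotypes: 2 DD, 2 Dd
Total offspring: 4
Count with target: 2
Probability: 2/4 = 1/2
Expected count = 1/2 × 240 = 120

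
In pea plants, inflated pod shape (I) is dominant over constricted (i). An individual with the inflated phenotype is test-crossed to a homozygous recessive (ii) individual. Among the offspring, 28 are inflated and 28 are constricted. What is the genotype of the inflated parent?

Test cross: ? × ii
Offspring: 28 inflated, 28 constricted — approximately 1:1.
A 1:1 ratio in a test cross indicates the unknown parent is heterozygous (Ii).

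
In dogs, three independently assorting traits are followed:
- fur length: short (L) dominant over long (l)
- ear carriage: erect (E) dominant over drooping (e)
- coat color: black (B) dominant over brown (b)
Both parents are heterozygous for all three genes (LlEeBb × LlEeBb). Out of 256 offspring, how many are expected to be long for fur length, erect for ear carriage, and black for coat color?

Trihybrid cross: LlEeBb × LlEeBb
Each trait segregates independently with a 3:1 phenotypic ratio, so each gene contributes 3/4 (dominant) or 1/4 (recessive).
Target: long (fur length), erect (ear carriage), black (coat color)
Probability = product of independent per-trait probabilities
= 1/4 × 3/4 × 3/4 = 9/64
Expected count = 9/64 × 256 = 36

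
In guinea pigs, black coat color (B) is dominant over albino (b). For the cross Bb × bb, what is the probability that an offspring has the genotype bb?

Punnett square for Bb × bb:
Offspring genotypes: 2 Bb, 2 bb
Total offspring: 4
Count with target: 2
Probability: 2/4 = 1/2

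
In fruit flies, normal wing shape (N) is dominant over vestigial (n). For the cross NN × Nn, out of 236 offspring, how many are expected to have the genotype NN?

Punnett square for NN × Nn:
Offspring genotypes: 2 NN, 2 Nn
Total offspring: 4
Count with target: 2
Probability: 2/4 = 1/2
Expected count = 1/2 × 236 = 118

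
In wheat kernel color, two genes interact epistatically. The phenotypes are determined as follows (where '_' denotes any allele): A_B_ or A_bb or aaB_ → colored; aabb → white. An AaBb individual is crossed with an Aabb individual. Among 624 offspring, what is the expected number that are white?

Cross: AaBb × Aabb — consider each gene separately:
A gene: Aa × Aa → 1 AA, 2 Aa, 1 aa → 3 A_ : 1 aa (out of 4)
B gene: Bb × bb → 2 Bb, 2 bb → 2 B_ : 2 bb (out of 4)
Genotype classes (out of 4 × 4 = 16): A_B_ = 3×2 = 6; A_bb = 3×2 = 6; aaB_ = 1×2 = 2; aabb = 1×2 = 2
Apply the phenotype rules: A_B_ (6) + A_bb (6) + aaB_ (2) → colored; aabb (2) → white
Phenotype counts (out of 16): 14 colored, 2 white
white: 2 out of 16 → fraction 1/8
Expected count = 1/8 × 624 = 78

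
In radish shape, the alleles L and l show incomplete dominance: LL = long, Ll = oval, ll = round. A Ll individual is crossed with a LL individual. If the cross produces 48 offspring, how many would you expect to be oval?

Punnett square for Ll × LL:
Offspring genotypes: 2 LL, 2 Ll
Phenotype counts: 2 long, 2 oval
oval: 2 out of 4 → fraction 1/2
Expected count = 1/2 × 48 = 24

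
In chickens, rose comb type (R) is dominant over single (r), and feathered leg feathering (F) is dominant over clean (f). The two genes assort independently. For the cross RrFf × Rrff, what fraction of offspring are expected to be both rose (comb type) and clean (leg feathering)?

Dihybrid cross RrFf × Rrff — consider each gene separately:
comb type: Rr × Rr → 1 RR, 2 Rr, 1 rr → 3 R_ : 1 rr (out of 4)
leg feathering: Ff × ff → 2 Ff, 2 ff → 2 F_ : 2 ff (out of 4)
Looking for: rose (R_) and clean (ff)
P(rose) = 3/4, P(clean) = 2/4
P(both) = 3/4 × 2/4 = 6/16 = 3/8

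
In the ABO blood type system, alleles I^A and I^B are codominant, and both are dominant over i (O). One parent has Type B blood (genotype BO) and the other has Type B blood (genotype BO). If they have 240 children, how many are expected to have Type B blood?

Cross: BO × BO
Possible offspring genotypes: 1 BB, 2 BO, 1 OO
Blood type counts: 3 Type B, 1 Type O
Probability of Type B: 3/4
Expected count = 3/4 × 240 = 180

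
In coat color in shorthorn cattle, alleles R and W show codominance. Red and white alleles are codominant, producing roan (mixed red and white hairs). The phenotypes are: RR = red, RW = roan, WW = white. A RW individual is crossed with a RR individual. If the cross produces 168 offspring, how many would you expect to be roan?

Punnett square for RW × RR:
Offspring genotypes: 2 RR, 2 RW
Phenotype counts: 2 red, 2 roan
roan: 2 out of 4 → fraction 1/2
Expected count = 1/2 × 168 = 84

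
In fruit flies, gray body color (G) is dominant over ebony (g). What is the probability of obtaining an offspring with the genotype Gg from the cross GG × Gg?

Punnett square for GG × Gg:
Offspring genotypes: 2 GG, 2 Gg
Total offspring: 4
Count with target: 2
Probability: 2/4 = 1/2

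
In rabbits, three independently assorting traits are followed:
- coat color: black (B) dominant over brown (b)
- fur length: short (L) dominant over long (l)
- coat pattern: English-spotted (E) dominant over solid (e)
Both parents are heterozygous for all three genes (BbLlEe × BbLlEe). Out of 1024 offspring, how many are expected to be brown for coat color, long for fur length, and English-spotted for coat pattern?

Trihybrid cross: BbLlEe × BbLlEe
Each trait segregates independently with a 3:1 phenotypic ratio, so each gene contributes 3/4 (dominant) or 1/4 (recessive).
Target: brown (coat color), long (fur length), English-spotted (coat pattern)
Probability = product of independent per-trait probabilities
= 1/4 × 1/4 × 3/4 = 3/64
Expected count = 3/64 × 1024 = 48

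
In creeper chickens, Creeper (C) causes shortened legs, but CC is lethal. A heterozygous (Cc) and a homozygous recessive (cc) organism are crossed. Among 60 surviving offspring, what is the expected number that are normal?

Cross: Cc × cc
Punnett square offspring (before lethality): 2 Cc, 2 cc
No CC offspring are produced in this cross.
normal: 2 out of 4 → fraction 1/2
Expected count = 1/2 × 60 = 30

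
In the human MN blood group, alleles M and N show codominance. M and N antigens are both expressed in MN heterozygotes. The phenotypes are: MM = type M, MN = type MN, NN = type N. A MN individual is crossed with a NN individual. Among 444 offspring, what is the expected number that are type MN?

Punnett square for MN × NN:
Offspring genotypes: 2 MN, 2 NN
Phenotype counts: 2 type MN, 2 type N
type MN: 2 out of 4 → fraction 1/2
Expected count = 1/2 × 444 = 222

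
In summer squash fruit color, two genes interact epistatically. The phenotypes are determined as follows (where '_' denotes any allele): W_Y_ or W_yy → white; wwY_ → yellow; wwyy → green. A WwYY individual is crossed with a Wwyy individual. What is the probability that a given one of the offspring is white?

Cross: WwYY × Wwyy — consider each gene separately:
W gene: Ww × Ww → 1 WW, 2 Ww, 1 ww → 3 W_ : 1 ww (out of 4)
Y gene: YY × yy → 4 Yy → 4 Y_ (out of 4)
Genotype classes (out of 4 × 4 = 16): W_Y_ = 3×4 = 12; wwY_ = 1×4 = 4
Apply the phenotype rules: W_Y_ (12) → white; wwY_ (4) → yellow
Phenotype counts (out of 16): 12 white, 4 yellow
white: 12 out of 16
Probability: 12/16 = 3/4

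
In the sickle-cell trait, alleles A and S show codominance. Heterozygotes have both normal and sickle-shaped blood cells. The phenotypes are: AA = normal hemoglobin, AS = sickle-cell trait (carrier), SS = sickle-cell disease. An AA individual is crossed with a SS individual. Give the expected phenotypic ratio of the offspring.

Punnett square for AA × SS:
Offspring genotypes: 4 AS
Phenotype counts: 4 sickle-cell trait (carrier)
Ratio: all sickle-cell trait (carrier)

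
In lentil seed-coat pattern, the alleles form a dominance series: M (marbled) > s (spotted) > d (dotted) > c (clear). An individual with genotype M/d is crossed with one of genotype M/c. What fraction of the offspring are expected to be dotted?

Cross: M/d × M/c
Allele dominance: M > s > d > c
Offspring genotypes: 1 M/M, 1 M/c, 1 M/d, 1 d/c
Phenotype counts: 3 marbled, 1 dotted
dotted: 1 out of 4
Probability: 1/4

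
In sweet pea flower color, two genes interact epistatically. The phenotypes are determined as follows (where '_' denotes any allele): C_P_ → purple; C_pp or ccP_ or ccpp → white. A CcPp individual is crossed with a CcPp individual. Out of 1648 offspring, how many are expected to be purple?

Cross: CcPp × CcPp — consider each gene separately:
C gene: Cc × Cc → 1 CC, 2 Cc, 1 cc → 3 C_ : 1 cc (out of 4)
P gene: Pp × Pp → 1 PP, 2 Pp, 1 pp → 3 P_ : 1 pp (out of 4)
Genotype classes (out of 4 × 4 = 16): C_P_ = 3×3 = 9; C_pp = 3×1 = 3; ccP_ = 1×3 = 3; ccpp = 1×1 = 1
Apply the phenotype rules: C_P_ (9) → purple; C_pp (3) + ccP_ (3) + ccpp (1) → white
Phenotype counts (out of 16): 9 purple, 7 white
purple: 9 out of 16 → fraction 9/16
Expected count = 9/16 × 1648 = 927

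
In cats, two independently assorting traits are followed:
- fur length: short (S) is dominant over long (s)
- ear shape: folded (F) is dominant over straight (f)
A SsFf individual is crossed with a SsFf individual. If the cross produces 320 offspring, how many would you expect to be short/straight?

Dihybrid cross SsFf × SsFf — consider each gene separately:
fur length: Ss × Ss → 1 SS, 2 Ss, 1 ss → 3 S_ : 1 ss (out of 4)
ear shape: Ff × Ff → 1 FF, 2 Ff, 1 ff → 3 F_ : 1 ff (out of 4)
Combine (counts out of 4 × 4 = 16): short/folded (S_F_) = 3×3 = 9; short/straight (S_ff) = 3×1 = 3; long/folded (ssF_) = 1×3 = 3; long/straight (ssff) = 1×1 = 1
Phenotype counts (out of 16): 9 short/folded, 3 short/straight, 3 long/folded, 1 long/straight
short/straight: 3 out of 16 → fraction 3/16
Expected count = 3/16 × 320 = 60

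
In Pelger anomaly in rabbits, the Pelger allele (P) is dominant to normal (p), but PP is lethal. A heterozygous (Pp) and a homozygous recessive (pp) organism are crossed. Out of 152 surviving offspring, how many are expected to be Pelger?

Cross: Pp × pp
Punnett square offspring (before lethality): 2 Pp, 2 pp
No PP offspring are produced in this cross.
Pelger: 2 out of 4 → fraction 1/2
Expected count = 1/2 × 152 = 76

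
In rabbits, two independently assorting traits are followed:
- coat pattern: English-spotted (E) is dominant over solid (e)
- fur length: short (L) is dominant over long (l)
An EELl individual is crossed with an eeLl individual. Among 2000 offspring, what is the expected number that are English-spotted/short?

Dihybrid cross EELl × eeLl — consider each gene separately:
coat pattern: EE × ee → 4 Ee → 4 E_ (out of 4)
fur length: Ll × Ll → 1 LL, 2 Ll, 1 ll → 3 L_ : 1 ll (out of 4)
Combine (counts out of 4 × 4 = 16): English-spotted/short (E_L_) = 4×3 = 12; English-spotted/long (E_ll) = 4×1 = 4
Phenotype counts (out of 16): 12 English-spotted/short, 4 English-spotted/long
English-spotted/short: 12 out of 16 → fraction 3/4
Expected count = 3/4 × 2000 = 1500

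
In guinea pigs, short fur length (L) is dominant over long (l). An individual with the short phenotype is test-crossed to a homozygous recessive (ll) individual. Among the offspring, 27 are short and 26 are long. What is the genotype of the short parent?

Test cross: ? × ll
Offspring: 27 short, 26 long — approximately 1:1.
A 1:1 ratio in a test cross indicates the unknown parent is heterozygous (Ll).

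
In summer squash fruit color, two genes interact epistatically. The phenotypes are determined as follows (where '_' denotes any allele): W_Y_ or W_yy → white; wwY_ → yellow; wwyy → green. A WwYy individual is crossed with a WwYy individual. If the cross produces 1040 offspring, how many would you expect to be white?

Cross: WwYy × WwYy — consider each gene separately:
W gene: Ww × Ww → 1 WW, 2 Ww, 1 ww → 3 W_ : 1 ww (out of 4)
Y gene: Yy × Yy → 1 YY, 2 Yy, 1 yy → 3 Y_ : 1 yy (out of 4)
Genotype classes (out of 4 × 4 = 16): W_Y_ = 3×3 = 9; W_yy = 3×1 = 3; wwY_ = 1×3 = 3; wwyy = 1×1 = 1
Apply the phenotype rules: W_Y_ (9) + W_yy (3) → white; wwY_ (3) → yellow; wwyy (1) → green
Phenotype counts (out of 16): 12 white, 3 yellow, 1 green
white: 12 out of 16 → fraction 3/4
Expected count = 3/4 × 1040 = 780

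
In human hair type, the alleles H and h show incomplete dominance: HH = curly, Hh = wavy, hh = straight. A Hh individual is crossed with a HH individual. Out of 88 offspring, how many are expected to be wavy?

Punnett square for Hh × HH:
Offspring genotypes: 2 HH, 2 Hh
Phenotype counts: 2 curly, 2 wavy
wavy: 2 out of 4 → fraction 1/2
Expected count = 1/2 × 88 = 44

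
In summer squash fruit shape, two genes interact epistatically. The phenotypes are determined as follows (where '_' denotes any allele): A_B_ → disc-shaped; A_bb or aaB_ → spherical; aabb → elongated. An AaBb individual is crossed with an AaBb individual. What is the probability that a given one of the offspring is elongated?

Cross: AaBb × AaBb — consider each gene separately:
A gene: Aa × Aa → 1 AA, 2 Aa, 1 aa → 3 A_ : 1 aa (out of 4)
B gene: Bb × Bb → 1 BB, 2 Bb, 1 bb → 3 B_ : 1 bb (out of 4)
Genotype classes (out of 4 × 4 = 16): A_B_ = 3×3 = 9; A_bb = 3×1 = 3; aaB_ = 1×3 = 3; aabb = 1×1 = 1
Apply the phenotype rules: A_B_ (9) → disc-shaped; A_bb (3) + aaB_ (3) → spherical; aabb (1) → elongated
Phenotype counts (out of 16): 9 disc-shaped, 6 spherical, 1 elongated
elongated: 1 out of 16
Probability: 1/16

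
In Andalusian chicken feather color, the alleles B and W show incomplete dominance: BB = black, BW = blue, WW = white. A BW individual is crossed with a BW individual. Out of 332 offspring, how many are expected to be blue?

Punnett square for BW × BW:
Offspring genotypes: 1 BB, 2 BW, 1 WW
Phenotype counts: 1 black, 2 blue, 1 white
blue: 2 out of 4 → fraction 1/2
Expected count = 1/2 × 332 = 166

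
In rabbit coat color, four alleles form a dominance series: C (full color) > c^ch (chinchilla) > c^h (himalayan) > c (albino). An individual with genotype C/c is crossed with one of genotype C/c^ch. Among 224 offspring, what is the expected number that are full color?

Cross: C/c × C/c^ch
Allele dominance: C > c^ch > c^h > c
Offspring genotypes: 1 C/C, 1 C/c^ch, 1 C/c, 1 c^ch/c
Phenotype counts: 3 full color, 1 chinchilla
full color: 3 out of 4 → fraction 3/4
Expected count = 3/4 × 224 = 168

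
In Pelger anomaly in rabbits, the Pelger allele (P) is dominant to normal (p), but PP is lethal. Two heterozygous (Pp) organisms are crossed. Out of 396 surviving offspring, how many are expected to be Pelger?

Cross: Pp × Pp
Punnett square offspring (before lethality): 1 PP, 2 Pp, 1 pp
The PP genotype is lethal (embryos die); surviving offspring: 2 Pp, 1 pp
Pelger: 2 out of 3 → fraction 2/3
Expected count = 2/3 × 396 = 264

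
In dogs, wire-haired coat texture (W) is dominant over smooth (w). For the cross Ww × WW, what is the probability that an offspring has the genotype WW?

Punnett square for Ww × WW:
Offspring genotypes: 2 WW, 2 Ww
Total offspring: 4
Count with target: 2
Probability: 2/4 = 1/2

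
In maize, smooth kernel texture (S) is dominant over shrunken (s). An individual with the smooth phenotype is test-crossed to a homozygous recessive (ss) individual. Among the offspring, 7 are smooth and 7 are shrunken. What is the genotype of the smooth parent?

Test cross: ? × ss
Offspring: 7 smooth, 7 shrunken — approximately 1:1.
A 1:1 ratio in a test cross indicates the unknown parent is heterozygous (Ss).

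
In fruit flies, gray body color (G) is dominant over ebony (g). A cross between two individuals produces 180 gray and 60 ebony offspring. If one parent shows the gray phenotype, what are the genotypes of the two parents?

Observed offspring: 180 gray, 60 ebony
The observed ratio simplifies to 3:1. Ebony (gg) offspring appear, so each parent must contribute one g allele. The parent stated to show gray carries G, so it is Gg. The other parent is then either Gg or gg: Gg × gg would give a 1:1 split, whereas Gg × Gg gives 3:1 — matching the data. So both parents are heterozygous (Gg × Gg).
Parent genotypes: Gg × Gg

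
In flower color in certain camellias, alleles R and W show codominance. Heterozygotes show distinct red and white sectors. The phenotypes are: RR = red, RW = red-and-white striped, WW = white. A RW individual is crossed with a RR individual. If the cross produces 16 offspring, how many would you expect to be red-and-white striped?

Punnett square for RW × RR:
Offspring genotypes: 2 RR, 2 RW
Phenotype counts: 2 red, 2 red-and-white striped
red-and-white striped: 2 out of 4 → fraction 1/2
Expected count = 1/2 × 16 = 8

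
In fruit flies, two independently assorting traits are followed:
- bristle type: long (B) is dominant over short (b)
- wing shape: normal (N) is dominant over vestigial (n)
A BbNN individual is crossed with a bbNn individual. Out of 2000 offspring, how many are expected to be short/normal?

Dihybrid cross BbNN × bbNn — consider each gene separately:
bristle type: Bb × bb → 2 Bb, 2 bb → 2 B_ : 2 bb (out of 4)
wing shape: NN × Nn → 2 NN, 2 Nn → 4 N_ (out of 4)
Combine (counts out of 4 × 4 = 16): long/normal (B_N_) = 2×4 = 8; short/normal (bbN_) = 2×4 = 8
Phenotype counts (out of 16): 8 long/normal, 8 short/normal
short/normal: 8 out of 16 → fraction 1/2
Expected count = 1/2 × 2000 = 1000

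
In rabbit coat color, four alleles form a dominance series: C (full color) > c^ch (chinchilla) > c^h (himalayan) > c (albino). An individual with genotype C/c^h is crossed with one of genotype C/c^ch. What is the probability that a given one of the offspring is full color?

Cross: C/c^h × C/c^ch
Allele dominance: C > c^ch > c^h > c
Offspring genotypes: 1 C/C, 1 C/c^ch, 1 C/c^h, 1 c^ch/c^h
Phenotype counts: 3 full color, 1 chinchilla
full color: 3 out of 4
Probability: 3/4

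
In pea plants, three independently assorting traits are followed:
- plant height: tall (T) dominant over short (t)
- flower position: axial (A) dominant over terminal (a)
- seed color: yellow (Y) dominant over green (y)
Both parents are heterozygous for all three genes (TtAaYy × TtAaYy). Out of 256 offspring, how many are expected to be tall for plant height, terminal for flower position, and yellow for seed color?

Trihybrid cross: TtAaYy × TtAaYy
Each trait segregates independently with a 3:1 phenotypic ratio, so each gene contributes 3/4 (dominant) or 1/4 (recessive).
Target: tall (plant height), terminal (flower position), yellow (seed color)
Probability = product of independent per-trait probabilities
= 3/4 × 1/4 × 3/4 = 9/64
Expected count = 9/64 × 256 = 36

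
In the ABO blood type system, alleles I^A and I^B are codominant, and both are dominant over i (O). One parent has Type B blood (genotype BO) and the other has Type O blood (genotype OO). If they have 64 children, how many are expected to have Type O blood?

Cross: BO × OO
Possible offspring genotypes: 2 BO, 2 OO
Blood type counts: 2 Type B, 2 Type O
Probability of Type O: 2/4 = 1/2
Expected count = 1/2 × 64 = 32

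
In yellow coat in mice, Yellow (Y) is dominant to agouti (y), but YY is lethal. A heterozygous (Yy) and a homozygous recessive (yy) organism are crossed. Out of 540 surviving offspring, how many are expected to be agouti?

Cross: Yy × yy
Punnett square offspring (before lethality): 2 Yy, 2 yy
No YY offspring are produced in this cross.
agouti: 2 out of 4 → fraction 1/2
Expected count = 1/2 × 540 = 270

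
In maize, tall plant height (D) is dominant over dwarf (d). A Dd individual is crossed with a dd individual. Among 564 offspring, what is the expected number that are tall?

Punnett square for Dd × dd:
Offspring genotypes: 2 Dd, 2 dd
tall: 2, dwarf: 2
tall: 2 out of 4 → fraction 1/2
Expected count = 1/2 × 564 = 282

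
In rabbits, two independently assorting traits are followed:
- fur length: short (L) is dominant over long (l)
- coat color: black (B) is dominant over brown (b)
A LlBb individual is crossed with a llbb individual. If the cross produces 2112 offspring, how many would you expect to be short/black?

Dihybrid cross LlBb × llbb — consider each gene separately:
fur length: Ll × ll → 2 Ll, 2 ll → 2 L_ : 2 ll (out of 4)
coat color: Bb × bb → 2 Bb, 2 bb → 2 B_ : 2 bb (out of 4)
Combine (counts out of 4 × 4 = 16): short/black (L_B_) = 2×2 = 4; short/brown (L_bb) = 2×2 = 4; long/black (llB_) = 2×2 = 4; long/brown (llbb) = 2×2 = 4
Phenotype counts (out of 16): 4 short/black, 4 short/brown, 4 long/black, 4 long/brown
short/black: 4 out of 16 → fraction 1/4
Expected count = 1/4 × 2112 = 528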